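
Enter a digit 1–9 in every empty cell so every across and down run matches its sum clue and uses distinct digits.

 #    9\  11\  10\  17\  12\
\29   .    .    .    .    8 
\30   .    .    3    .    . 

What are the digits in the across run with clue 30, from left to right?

17 in 2 cells must be {8,9}.
R1C3 = 10 − 3 = 7 completes the 10 down.
Given what's placed, R1C4 must be 9 to fit the 29 across and 17 down.
R2C4 = 17 − 9 = 8 completes the 17 down.
R2C5 = 12 − 8 = 4 completes the 12 down.
R2C1 = 6: the only remaining digit allowed by both the 30 across and the 9 down.
R2C2 = 30 − 21 = 9 completes the 30 across.

6 9 3 8 4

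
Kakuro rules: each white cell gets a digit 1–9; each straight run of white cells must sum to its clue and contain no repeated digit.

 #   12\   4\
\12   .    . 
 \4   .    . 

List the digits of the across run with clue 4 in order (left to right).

3 1

4 in 2 cells must be {1,3}.
The 12 across and the 4 down share only 3, so R1C2 = 3.
The 4 across and the 12 down share only 3, so R2C1 = 3.
R2C2 = 4 − 3 = 1 completes the 4 across.
R1C1 = 12 − 3 = 9 completes the 12 across.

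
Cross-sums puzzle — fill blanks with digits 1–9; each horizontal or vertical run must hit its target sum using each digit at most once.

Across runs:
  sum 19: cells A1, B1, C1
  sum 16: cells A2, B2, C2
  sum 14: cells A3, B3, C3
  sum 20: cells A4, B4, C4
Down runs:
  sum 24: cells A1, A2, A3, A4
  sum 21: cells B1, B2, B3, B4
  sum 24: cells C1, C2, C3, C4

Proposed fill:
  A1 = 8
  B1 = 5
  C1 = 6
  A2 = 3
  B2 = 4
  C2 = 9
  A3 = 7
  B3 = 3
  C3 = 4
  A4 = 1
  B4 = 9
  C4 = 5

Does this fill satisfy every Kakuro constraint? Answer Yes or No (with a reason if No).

No — the across run A4–C4 sums to 15, not 20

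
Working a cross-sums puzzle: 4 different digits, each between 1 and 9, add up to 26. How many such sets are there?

5

4 distinct digits from 1–9 sum between 10 and 30.
Enumerating: {2,7,8,9}, {3,6,8,9}, {4,5,8,9}, {4,6,7,9}, {5,6,7,8}.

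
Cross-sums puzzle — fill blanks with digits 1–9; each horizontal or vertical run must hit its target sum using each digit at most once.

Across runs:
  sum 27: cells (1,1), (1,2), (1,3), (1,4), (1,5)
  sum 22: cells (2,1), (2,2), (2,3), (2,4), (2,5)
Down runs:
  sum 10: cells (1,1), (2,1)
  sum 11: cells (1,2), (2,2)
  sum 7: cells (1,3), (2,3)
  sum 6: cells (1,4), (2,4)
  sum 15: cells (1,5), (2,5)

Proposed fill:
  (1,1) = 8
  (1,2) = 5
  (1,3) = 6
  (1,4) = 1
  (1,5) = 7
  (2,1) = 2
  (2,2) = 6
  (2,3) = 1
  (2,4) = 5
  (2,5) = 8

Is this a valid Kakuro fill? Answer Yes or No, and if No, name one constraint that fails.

Across: 8+5+6+1+7=27; 2+6+1+5+8=22. Down: 8+2=10; 5+6=11; 6+1=7; 1+5=6; 7+8=15. No digit repeats within any run.

Yes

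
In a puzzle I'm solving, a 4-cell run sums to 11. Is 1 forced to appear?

Yes

The only way to make 11 from 4 distinct digits is {1,2,3,5}, which contains 1.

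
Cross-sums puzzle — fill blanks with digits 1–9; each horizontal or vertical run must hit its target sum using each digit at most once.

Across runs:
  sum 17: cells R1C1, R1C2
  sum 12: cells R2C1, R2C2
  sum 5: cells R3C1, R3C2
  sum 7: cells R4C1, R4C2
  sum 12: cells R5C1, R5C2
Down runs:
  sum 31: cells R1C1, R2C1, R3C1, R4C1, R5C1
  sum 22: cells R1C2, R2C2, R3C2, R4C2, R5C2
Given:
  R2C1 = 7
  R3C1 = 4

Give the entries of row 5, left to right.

9, 3

17 in 2 cells must be {8,9}.
R2C2 = 12 − 7 = 5 completes the 12 across.
R3C2 = 5 − 4 = 1 completes the 5 across.
Nothing is forced directly, so branch on R1C1, whose candidates are 8 or 9. If R1C1 = 9: that forces R1C2 = 8, after which R5C2 would have to be in {3,4,5,7,8,9} for the 12 across but in {2,6} for the 22 down — contradiction. So R1C1 = 8.
R1C2 = 17 − 8 = 9 completes the 17 across.
R4C1 = 3: the only remaining digit allowed by both the 7 across and the 31 down.
R4C2 = 7 − 3 = 4 completes the 7 across.
R5C1 = 31 − 22 = 9 completes the 31 down.
R5C2 = 12 − 9 = 3 completes the 12 across.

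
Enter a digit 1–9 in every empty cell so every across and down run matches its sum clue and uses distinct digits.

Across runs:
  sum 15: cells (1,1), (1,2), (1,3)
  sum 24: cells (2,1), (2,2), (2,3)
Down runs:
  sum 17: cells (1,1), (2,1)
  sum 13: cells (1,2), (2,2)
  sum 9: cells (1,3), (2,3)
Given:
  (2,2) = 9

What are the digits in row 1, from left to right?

9, 4, 2

24 in 3 cells must be {7,8,9}; 17 in 2 cells must be {8,9}.
(1,2) = 13 − 9 = 4 completes the 13 down.
(2,1) = 8: the only remaining digit allowed by both the 24 across and the 17 down.
(2,3) = 24 − 17 = 7 completes the 24 across.
(1,1) = 17 − 8 = 9 completes the 17 down.
(1,3) = 15 − 13 = 2 completes the 15 across.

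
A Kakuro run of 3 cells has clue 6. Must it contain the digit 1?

Yes

The only way to make 6 from 3 distinct digits is {1,2,3}, which contains 1.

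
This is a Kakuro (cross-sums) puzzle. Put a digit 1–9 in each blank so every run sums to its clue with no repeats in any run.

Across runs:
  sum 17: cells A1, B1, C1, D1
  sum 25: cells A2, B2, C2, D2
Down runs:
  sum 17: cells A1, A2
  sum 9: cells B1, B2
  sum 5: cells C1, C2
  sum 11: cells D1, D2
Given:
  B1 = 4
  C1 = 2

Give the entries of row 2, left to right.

9, 5, 3, 8

17 in 2 cells must be {8,9}.
A1 = 8: the only remaining digit allowed by both the 17 across and the 17 down.
D1 = 17 − 14 = 3 completes the 17 across.
A2 = 17 − 8 = 9 completes the 17 down.
B2 = 9 − 4 = 5 completes the 9 down.
C2 = 5 − 2 = 3 completes the 5 down.
D2 = 25 − 17 = 8 completes the 25 across.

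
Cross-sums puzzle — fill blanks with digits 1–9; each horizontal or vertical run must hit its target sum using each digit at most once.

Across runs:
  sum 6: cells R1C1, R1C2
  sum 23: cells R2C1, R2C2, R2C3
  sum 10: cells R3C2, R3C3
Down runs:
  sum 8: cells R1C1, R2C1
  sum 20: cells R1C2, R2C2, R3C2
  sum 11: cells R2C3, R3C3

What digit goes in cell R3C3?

23 in 3 cells must be {6,8,9}.
The 23 across and the 8 down share only 6, so R2C1 = 6.
R1C1 = 8 − 6 = 2 completes the 8 down.
R1C2 = 6 − 2 = 4 completes the 6 across.
R2C2 = 9: the only remaining digit allowed by both the 23 across and the 20 down.
R2C3 = 23 − 15 = 8 completes the 23 across.
R3C2 = 20 − 13 = 7 completes the 20 down.
R3C3 = 10 − 7 = 3 completes the 10 across.

3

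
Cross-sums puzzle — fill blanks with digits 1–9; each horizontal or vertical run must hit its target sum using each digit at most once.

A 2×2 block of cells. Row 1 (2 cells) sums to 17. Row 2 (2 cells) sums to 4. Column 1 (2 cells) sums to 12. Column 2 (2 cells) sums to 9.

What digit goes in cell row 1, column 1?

9

17 in 2 cells must be {8,9}; 4 in 2 cells must be {1,3}.
The 17 across and the 9 down share only 8, so (1,2) = 8.
The 4 across and the 12 down share only 3, so (2,1) = 3.
(2,2) = 4 − 3 = 1 completes the 4 across.
(1,1) = 17 − 8 = 9 completes the 17 across.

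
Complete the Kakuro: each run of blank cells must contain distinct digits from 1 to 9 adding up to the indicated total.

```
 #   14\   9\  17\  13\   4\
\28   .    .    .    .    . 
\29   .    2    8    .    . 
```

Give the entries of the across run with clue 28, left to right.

5 7 9 6 1

17 in 2 cells must be {8,9}; 4 in 2 cells must be {1,3}.
R1C2 = 9 − 2 = 7 completes the 9 down.
R1C3 = 17 − 8 = 9 completes the 17 down.
Given what's placed, R2C5 must be 3 to fit the 29 across and 4 down.
R1C5 = 4 − 3 = 1 completes the 4 down.
R2C1 = 9: the only remaining digit allowed by both the 29 across and the 14 down.
R2C4 = 29 − 22 = 7 completes the 29 across.
R1C1 = 14 − 9 = 5 completes the 14 down.
R1C4 = 28 − 22 = 6 completes the 28 across.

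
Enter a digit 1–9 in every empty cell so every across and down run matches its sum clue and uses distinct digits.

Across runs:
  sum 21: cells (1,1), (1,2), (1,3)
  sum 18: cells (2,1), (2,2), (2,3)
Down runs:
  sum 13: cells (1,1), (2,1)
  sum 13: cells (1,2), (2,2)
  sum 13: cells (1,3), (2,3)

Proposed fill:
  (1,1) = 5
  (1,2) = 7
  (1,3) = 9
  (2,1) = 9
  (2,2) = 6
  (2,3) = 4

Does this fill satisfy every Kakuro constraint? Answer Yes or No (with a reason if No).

No — the down run (1,1)–(2,1) sums to 14, not 13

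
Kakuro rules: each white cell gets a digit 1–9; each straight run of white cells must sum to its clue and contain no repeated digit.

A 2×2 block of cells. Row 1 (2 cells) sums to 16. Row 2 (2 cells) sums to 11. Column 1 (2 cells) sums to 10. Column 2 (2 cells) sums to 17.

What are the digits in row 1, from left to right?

16 in 2 cells must be {7,9}; 17 in 2 cells must be {8,9}.
The 16 across and the 17 down share only 9, so (1,2) = 9.
(2,2) = 17 − 9 = 8 completes the 17 down.
(1,1) = 16 − 9 = 7 completes the 16 across.
(2,1) = 11 − 8 = 3 completes the 11 across.

7 9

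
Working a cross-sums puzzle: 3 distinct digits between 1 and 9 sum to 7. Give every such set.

{1,2,4}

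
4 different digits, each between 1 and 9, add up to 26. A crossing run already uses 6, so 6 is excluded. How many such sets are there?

4 distinct digits from 1–9 sum between 10 and 30.
Dropping sets that contain 6.
Enumerating: {2,7,8,9}, {4,5,8,9}.

2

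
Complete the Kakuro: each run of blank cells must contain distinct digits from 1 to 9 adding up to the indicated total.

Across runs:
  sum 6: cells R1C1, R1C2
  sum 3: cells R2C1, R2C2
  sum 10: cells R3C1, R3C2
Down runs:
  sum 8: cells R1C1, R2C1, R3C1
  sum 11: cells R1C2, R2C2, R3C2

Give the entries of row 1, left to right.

3 in 2 cells must be {1,2}.
Nothing is forced directly, so branch on R2C1, whose candidates are 1 or 2. If R2C1 = 2: that forces R2C2 = 1, R3C1 = 1, after which R3C2 would have to be in {9} for the 10 across but in {2,3,4,6,7,8} for the 11 down — contradiction. So R2C1 = 1.
R2C2 = 3 − 1 = 2 completes the 3 across.
Nothing is forced directly, so branch on R1C1, whose candidates are 2 or 4 or 5. If R1C1 = 2: that forces R1C2 = 4, after which R3C1 would have to be in {1,2,3,4,6,7,8,9} for the 10 across but in {5} for the 8 down — contradiction. If R1C1 = 4: then R1C2 would have to be in {2} for the 6 across but in {1,3,4,5,6,8} for the 11 down — contradiction. So R1C1 = 5.
R1C2 = 6 − 5 = 1 completes the 6 across.
R3C1 = 8 − 6 = 2 completes the 8 down.
R3C2 = 10 − 2 = 8 completes the 10 across.

5 1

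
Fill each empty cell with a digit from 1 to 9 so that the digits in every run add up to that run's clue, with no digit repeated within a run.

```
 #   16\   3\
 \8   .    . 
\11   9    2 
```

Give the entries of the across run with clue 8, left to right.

16 in 2 cells must be {7,9}; 3 in 2 cells must be {1,2}.
R1C1 = 16 − 9 = 7 completes the 16 down.
R1C2 = 8 − 7 = 1 completes the 8 across.

7 1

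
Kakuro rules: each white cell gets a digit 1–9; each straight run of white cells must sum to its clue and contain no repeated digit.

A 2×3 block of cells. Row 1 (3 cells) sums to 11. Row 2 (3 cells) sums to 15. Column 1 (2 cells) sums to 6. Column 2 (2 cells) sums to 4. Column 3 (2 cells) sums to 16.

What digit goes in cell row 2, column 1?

4 in 2 cells must be {1,3}; 16 in 2 cells must be {7,9}.
The 11 across and the 16 down share only 7, so (1,3) = 7.
(2,3) = 16 − 7 = 9 completes the 16 down.
Given what's placed, (1,1) must be 1 to fit the 11 across and 6 down.
(1,2) = 11 − 8 = 3 completes the 11 across.
(2,1) = 6 − 1 = 5 completes the 6 down.
(2,2) = 15 − 14 = 1 completes the 15 across.

5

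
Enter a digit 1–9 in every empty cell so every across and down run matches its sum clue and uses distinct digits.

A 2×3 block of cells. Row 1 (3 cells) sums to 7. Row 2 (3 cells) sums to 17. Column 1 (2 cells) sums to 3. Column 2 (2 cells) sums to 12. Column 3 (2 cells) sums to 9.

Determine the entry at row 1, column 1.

7 in 3 cells must be {1,2,4}; 3 in 2 cells must be {1,2}.
The 7 across and the 12 down share only 4, so (1,2) = 4.
(2,2) = 12 − 4 = 8 completes the 12 down.
Given what's placed, (2,1) must be 2 to fit the 17 across and 3 down.
(2,3) = 17 − 10 = 7 completes the 17 across.
(1,1) = 3 − 2 = 1 completes the 3 down.
(1,3) = 7 − 5 = 2 completes the 7 across.

1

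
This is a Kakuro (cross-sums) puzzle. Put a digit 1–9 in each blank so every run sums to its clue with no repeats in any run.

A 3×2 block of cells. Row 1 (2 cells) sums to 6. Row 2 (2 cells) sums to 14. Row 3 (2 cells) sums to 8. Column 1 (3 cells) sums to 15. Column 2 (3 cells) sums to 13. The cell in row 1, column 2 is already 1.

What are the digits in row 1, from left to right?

5 1

(1,1) = 6 − 1 = 5 completes the 6 across.
No cell is forced outright now. (2,1) can only be 6 or 8 or 9 (the digits allowed by both its 14 across and its 15 down). If (2,1) = 6: that forces (2,2) = 8, after which (3,1) would have to be in {1,2,3,5,6,7} for the 8 across but in {4} for the 15 down — contradiction. If (2,1) = 8: then (2,2) would have to be in {6} for the 14 across but in {3,4,5,7,8,9} for the 13 down — contradiction. So (2,1) = 9.
(2,2) = 14 − 9 = 5 completes the 14 across.
(3,1) = 15 − 14 = 1 completes the 15 down.
(3,2) = 8 − 1 = 7 completes the 8 across.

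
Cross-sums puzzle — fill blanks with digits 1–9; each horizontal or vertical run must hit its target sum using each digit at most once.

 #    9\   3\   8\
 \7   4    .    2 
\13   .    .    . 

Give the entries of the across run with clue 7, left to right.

4 1 2

7 in 3 cells must be {1,2,4}; 3 in 2 cells must be {1,2}.
R1C2 = 7 − 6 = 1 completes the 7 across.
R2C1 = 9 − 4 = 5 completes the 9 down.
R2C2 = 3 − 1 = 2 completes the 3 down.
R2C3 = 13 − 7 = 6 completes the 13 across.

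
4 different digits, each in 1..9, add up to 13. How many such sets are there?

3

4 distinct digits from 1–9 sum between 10 and 30.
Enumerating: {1,2,3,7}, {1,2,4,6}, {1,3,4,5}.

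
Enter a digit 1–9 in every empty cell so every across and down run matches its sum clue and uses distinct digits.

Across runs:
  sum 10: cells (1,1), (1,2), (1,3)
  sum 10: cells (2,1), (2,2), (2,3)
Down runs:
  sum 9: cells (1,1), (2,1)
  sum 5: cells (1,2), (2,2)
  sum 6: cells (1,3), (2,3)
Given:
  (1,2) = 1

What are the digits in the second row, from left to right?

(2,2) = 5 − 1 = 4 completes the 5 down.
No cell is forced outright now. (2,1) can only be 1 or 5 (the digits allowed by both its 10 across and its 9 down). If (2,1) = 1: then (1,1) would have to be in {2,3,4,5,6,7} for the 10 across but in {8} for the 9 down — contradiction. So (2,1) = 5.
(1,1) = 9 − 5 = 4 completes the 9 down.
(1,3) = 10 − 5 = 5 completes the 10 across.
(2,3) = 10 − 9 = 1 completes the 10 across.

5 4 1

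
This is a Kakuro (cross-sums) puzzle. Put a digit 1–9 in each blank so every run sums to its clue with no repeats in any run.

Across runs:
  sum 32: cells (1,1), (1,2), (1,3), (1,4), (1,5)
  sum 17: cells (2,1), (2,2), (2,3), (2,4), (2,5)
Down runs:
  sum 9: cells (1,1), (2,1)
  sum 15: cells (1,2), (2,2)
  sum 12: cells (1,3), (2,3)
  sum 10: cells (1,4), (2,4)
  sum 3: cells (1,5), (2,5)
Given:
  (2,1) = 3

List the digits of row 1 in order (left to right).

6, 9, 7, 8, 2

3 in 2 cells must be {1,2}.
(1,1) = 9 − 3 = 6 completes the 9 down.
(1,5) = 2: the only remaining digit allowed by both the 32 across and the 3 down.
(2,5) = 3 − 2 = 1 completes the 3 down.
No cell is forced outright now. (2,2) can only be 6 or 7 (the digits allowed by both its 17 across and its 15 down). If (2,2) = 7: that forces (1,2) = 8, (2,3) = 4, (2,4) = 2, after which (1,3) would have to be in {7,9} for the 32 across but in {8} for the 12 down — contradiction. So (2,2) = 6.
(1,2) = 15 − 6 = 9 completes the 15 down.
Given what's placed, (2,3) must be 5 to fit the 17 across and 12 down.
(2,4) = 17 − 15 = 2 completes the 17 across.
(1,3) = 12 − 5 = 7 completes the 12 down.
(1,4) = 32 − 24 = 8 completes the 32 across.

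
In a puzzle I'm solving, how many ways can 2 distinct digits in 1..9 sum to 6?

2 distinct digits from 1–9 sum between 3 and 17.
Enumerating: {1,5}, {2,4}.

2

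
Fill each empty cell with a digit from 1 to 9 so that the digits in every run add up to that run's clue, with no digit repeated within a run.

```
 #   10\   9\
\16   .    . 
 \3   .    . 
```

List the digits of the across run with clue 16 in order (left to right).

16 in 2 cells must be {7,9}; 3 in 2 cells must be {1,2}.
The 16 across and the 9 down share only 7, so R1C2 = 7.
R2C2 = 9 − 7 = 2 completes the 9 down.
R1C1 = 16 − 7 = 9 completes the 16 across.
R2C1 = 3 − 2 = 1 completes the 3 across.

9 7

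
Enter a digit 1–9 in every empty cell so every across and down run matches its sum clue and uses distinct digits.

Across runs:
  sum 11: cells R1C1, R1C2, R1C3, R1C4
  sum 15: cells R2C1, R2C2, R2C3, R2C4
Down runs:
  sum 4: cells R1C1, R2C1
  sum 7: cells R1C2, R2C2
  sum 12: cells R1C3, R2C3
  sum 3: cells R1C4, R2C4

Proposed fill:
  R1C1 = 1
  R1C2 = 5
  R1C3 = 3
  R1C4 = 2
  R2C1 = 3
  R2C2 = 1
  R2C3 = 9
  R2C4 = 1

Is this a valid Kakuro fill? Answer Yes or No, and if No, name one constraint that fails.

No — the across run R2C1–R2C4 sums to 14, not 15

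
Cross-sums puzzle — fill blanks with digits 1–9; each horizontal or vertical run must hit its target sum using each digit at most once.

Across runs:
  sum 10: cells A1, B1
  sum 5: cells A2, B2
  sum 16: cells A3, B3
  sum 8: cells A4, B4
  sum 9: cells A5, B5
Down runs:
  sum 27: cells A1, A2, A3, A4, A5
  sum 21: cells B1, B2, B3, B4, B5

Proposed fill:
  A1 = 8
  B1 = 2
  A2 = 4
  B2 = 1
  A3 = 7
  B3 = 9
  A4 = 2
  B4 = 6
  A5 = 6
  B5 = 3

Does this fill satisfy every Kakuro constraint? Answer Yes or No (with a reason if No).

Yes

Across: 8+2=10; 4+1=5; 7+9=16; 2+6=8; 6+3=9. Down: 8+4+7+2+6=27; 2+1+9+6+3=21. No digit repeats within any run.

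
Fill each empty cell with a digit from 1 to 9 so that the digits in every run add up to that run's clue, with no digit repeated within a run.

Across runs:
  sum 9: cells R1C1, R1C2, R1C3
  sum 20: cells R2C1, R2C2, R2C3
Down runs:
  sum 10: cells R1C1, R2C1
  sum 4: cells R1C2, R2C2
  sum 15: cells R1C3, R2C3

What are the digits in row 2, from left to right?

8, 3, 9

4 in 2 cells must be {1,3}.
The 9 across and the 15 down share only 6, so R1C3 = 6.
The 20 across and the 4 down share only 3, so R2C2 = 3.
R2C3 = 15 − 6 = 9 completes the 15 down.
R1C2 = 4 − 3 = 1 completes the 4 down.
R2C1 = 20 − 12 = 8 completes the 20 across.
R1C1 = 9 − 7 = 2 completes the 9 across.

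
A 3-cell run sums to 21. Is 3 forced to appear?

Counterexample: {4,8,9} sums to 21 without using 3.

No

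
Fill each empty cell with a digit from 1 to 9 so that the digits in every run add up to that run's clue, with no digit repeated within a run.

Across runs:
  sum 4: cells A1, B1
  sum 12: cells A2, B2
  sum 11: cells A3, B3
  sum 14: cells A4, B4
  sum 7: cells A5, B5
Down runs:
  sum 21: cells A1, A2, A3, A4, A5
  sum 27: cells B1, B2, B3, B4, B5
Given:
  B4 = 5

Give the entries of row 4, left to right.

9, 5

4 in 2 cells must be {1,3}.
A4 = 14 − 5 = 9 completes the 14 across.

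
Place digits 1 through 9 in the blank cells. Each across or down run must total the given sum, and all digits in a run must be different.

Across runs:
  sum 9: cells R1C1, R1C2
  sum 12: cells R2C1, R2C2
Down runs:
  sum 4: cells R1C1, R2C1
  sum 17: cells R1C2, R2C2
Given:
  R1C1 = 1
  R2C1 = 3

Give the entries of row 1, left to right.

4 in 2 cells must be {1,3}; 17 in 2 cells must be {8,9}.
R1C2 = 9 − 1 = 8 completes the 9 across.
R2C2 = 12 − 3 = 9 completes the 12 across.

1 8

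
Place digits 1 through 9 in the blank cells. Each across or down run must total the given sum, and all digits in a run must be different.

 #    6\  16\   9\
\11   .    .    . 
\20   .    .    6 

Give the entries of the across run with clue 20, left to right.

5, 9, 6

16 in 2 cells must be {7,9}.
R1C2 = 7: only digit in both the 11-across and 16-down candidate sets.
R1C3 = 9 − 6 = 3 completes the 9 down.
R2C1 = 5: the only remaining digit allowed by both the 20 across and the 6 down.
R2C2 = 20 − 11 = 9 completes the 20 across.
R1C1 = 11 − 10 = 1 completes the 11 across.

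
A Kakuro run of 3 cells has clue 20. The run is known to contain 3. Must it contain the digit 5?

No

The only way to make 20 from 3 distinct digits under that restriction is {3,8,9}, which does not contain 5.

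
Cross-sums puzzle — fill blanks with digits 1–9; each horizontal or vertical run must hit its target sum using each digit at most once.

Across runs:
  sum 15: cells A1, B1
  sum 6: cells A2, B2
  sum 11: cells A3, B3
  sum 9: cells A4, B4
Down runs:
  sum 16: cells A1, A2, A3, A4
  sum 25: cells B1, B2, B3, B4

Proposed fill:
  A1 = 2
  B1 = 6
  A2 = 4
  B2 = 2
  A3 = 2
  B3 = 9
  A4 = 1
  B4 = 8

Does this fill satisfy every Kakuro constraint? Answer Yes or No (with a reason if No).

No — the down run A1–A4 sums to 9, not 16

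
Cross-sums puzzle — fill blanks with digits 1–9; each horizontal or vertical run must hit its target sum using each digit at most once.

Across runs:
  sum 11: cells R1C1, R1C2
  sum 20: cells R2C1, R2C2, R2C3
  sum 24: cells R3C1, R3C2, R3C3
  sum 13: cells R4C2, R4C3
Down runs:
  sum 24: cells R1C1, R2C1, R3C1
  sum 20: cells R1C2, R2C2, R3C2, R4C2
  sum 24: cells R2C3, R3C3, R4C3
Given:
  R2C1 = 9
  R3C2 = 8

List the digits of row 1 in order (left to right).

24 in 3 cells must be {7,8,9}.
R3C1 = 7: the only remaining digit allowed by both the 24 across and the 24 down.
R3C3 = 24 − 15 = 9 completes the 24 across.
R1C1 = 24 − 16 = 8 completes the 24 down.
R1C2 = 11 − 8 = 3 completes the 11 across.

8 3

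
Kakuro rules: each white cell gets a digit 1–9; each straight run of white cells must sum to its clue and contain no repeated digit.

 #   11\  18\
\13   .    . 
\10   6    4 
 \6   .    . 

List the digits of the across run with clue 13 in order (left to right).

R1C1 = 4: the only remaining digit allowed by both the 13 across and the 11 down.
R1C2 = 13 − 4 = 9 completes the 13 across.
R3C1 = 11 − 10 = 1 completes the 11 down.
R3C2 = 6 − 1 = 5 completes the 6 across.

4 9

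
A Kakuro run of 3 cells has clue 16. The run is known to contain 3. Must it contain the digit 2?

Counterexample: {3,4,9} sums to 16 under that restriction without using 2.

No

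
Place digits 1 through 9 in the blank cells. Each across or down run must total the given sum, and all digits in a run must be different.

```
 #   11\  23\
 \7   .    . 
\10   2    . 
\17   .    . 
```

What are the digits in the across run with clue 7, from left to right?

1 6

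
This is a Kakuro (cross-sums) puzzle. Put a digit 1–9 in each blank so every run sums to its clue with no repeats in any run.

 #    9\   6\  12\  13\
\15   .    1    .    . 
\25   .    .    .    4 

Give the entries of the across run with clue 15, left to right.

R1C4 = 13 − 4 = 9 completes the 13 down.
R2C2 = 6 − 1 = 5 completes the 6 down.
Given what's placed, R1C3 must be 3 to fit the 15 across and 12 down.
R2C1 = 7: the only remaining digit allowed by both the 25 across and the 9 down.
R2C3 = 25 − 16 = 9 completes the 25 across.
R1C1 = 15 − 13 = 2 completes the 15 across.

2 1 3 9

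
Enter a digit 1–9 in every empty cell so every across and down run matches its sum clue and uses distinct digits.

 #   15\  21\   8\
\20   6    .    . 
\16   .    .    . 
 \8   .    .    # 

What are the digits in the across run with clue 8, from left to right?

1 7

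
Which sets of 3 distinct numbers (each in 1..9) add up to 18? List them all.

3 distinct digits from 1–9 sum between 6 and 24.

{1,8,9}; {2,7,9}; {3,6,9}; {3,7,8}; {4,5,9}; {4,6,8}; {5,6,7}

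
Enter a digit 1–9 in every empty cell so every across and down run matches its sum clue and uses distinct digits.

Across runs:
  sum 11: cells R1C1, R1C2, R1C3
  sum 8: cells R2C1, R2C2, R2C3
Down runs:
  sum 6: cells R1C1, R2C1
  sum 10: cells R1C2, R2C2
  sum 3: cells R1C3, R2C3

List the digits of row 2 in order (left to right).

5, 2, 1

3 in 2 cells must be {1,2}.
Nothing is forced directly, so branch on R1C3, whose candidates are 1 or 2. If R1C3 = 1: that forces R2C3 = 2, R2C2 = 1, after which R1C2 would have to be in {2,3,4,6,7,8} for the 11 across but in {9} for the 10 down — contradiction. So R1C3 = 2.
R2C3 = 3 − 2 = 1 completes the 3 down.
Nothing is forced directly, so branch on R1C1, whose candidates are 1 or 4 or 5. If R1C1 = 4: then R1C2 would have to be in {5} for the 11 across but in {1,2,3,4,6,7,8,9} for the 10 down — contradiction. If R1C1 = 5: that forces R1C2 = 4, after which R2C1 would have to be in {2,3,4,5} for the 8 across but in {1} for the 6 down — contradiction. So R1C1 = 1.
R1C2 = 11 − 3 = 8 completes the 11 across.
R2C1 = 6 − 1 = 5 completes the 6 down.
R2C2 = 8 − 6 = 2 completes the 8 across.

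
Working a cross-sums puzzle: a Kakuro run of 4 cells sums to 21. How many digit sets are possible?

11

4 distinct digits from 1–9 sum between 10 and 30.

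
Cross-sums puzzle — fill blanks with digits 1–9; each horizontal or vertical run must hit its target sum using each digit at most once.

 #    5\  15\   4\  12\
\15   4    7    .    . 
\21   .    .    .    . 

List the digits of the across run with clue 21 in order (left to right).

4 in 2 cells must be {1,3}.
R1C4 = 3: the only remaining digit allowed by both the 15 across and the 12 down.
R2C1 = 5 − 4 = 1 completes the 5 down.
R2C2 = 15 − 7 = 8 completes the 15 down.
R2C3 = 3: the only remaining digit allowed by both the 21 across and the 4 down.
R2C4 = 21 − 12 = 9 completes the 21 across.
R1C3 = 15 − 14 = 1 completes the 15 across.

1 8 3 9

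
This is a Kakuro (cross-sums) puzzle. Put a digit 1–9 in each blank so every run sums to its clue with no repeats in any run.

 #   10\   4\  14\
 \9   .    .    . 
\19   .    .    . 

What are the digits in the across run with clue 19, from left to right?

7 3 9

4 in 2 cells must be {1,3}.
The 19 across and the 4 down share only 3, so R2C2 = 3.
Given what's placed, R2C3 must be 9 to fit the 19 across and 14 down.
R1C2 = 4 − 3 = 1 completes the 4 down.
R1C3 = 14 − 9 = 5 completes the 14 down.
R2C1 = 19 − 12 = 7 completes the 19 across.
R1C1 = 9 − 6 = 3 completes the 9 across.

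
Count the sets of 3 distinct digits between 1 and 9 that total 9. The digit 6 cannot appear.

3 distinct digits from 1–9 sum between 6 and 24.
Dropping sets that contain 6.
Enumerating: {1,3,5}, {2,3,4}.

2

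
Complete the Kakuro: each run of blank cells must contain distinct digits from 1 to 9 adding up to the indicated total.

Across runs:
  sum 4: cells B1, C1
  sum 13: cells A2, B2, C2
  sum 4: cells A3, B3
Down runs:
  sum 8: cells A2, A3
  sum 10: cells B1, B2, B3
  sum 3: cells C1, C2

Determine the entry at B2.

6

4 in 2 cells must be {1,3}; 3 in 2 cells must be {1,2}.
The 4 across and the 3 down share only 1, so C1 = 1.
C2 = 3 − 1 = 2 completes the 3 down.
B1 = 4 − 1 = 3 completes the 4 across.
B3 = 1: the only remaining digit allowed by both the 4 across and the 10 down.
B2 = 10 − 4 = 6 completes the 10 down.
A3 = 4 − 1 = 3 completes the 4 across.
A2 = 13 − 8 = 5 completes the 13 across.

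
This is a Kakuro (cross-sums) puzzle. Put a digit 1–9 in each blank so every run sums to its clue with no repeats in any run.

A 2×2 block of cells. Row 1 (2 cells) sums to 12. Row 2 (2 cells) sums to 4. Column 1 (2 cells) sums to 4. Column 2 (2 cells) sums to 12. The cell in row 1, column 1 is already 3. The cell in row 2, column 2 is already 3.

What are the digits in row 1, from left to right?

4 in 2 cells must be {1,3}.
(1,2) = 12 − 3 = 9 completes the 12 across.
(2,1) = 4 − 3 = 1 completes the 4 across.

3 9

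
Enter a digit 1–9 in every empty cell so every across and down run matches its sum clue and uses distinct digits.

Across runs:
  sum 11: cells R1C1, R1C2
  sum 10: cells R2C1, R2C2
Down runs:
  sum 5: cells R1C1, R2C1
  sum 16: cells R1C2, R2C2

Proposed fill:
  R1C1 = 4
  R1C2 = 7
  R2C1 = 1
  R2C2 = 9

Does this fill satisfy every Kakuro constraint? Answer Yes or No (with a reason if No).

Yes

Across: 4+7=11; 1+9=10. Down: 4+1=5; 7+9=16. No digit repeats within any run.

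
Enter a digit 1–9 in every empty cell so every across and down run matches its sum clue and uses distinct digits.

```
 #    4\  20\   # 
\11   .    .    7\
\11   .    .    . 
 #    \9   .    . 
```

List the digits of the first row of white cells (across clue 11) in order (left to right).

4 in 2 cells must be {1,3}.
The 11 across and the 4 down share only 3, so R1C1 = 3.
R1C2 = 11 − 3 = 8 completes the 11 across.
R2C1 = 4 − 3 = 1 completes the 4 down.
No cell is forced outright now. R2C2 can only be 3 or 7 (the digits allowed by both its 11 across and its 20 down). If R2C2 = 3: then R2C3 would have to be in {7} for the 11 across but in {1,2,3,4,5,6} for the 7 down — contradiction. So R2C2 = 7.
R2C3 = 11 − 8 = 3 completes the 11 across.
R3C2 = 20 − 15 = 5 completes the 20 down.
R3C3 = 9 − 5 = 4 completes the 9 across.

3 8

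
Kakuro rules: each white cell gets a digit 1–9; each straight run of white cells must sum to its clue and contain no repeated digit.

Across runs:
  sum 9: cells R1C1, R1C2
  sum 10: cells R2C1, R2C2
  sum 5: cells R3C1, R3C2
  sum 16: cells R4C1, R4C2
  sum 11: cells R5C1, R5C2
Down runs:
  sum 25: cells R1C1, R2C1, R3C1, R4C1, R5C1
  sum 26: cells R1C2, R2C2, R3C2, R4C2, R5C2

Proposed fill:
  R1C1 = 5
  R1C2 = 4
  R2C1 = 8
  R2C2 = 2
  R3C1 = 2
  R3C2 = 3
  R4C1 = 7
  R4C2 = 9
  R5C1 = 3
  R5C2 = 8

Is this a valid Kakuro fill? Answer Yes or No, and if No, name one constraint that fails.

Yes

Across: 5+4=9; 8+2=10; 2+3=5; 7+9=16; 3+8=11. Down: 5+8+2+7+3=25; 4+2+3+9+8=26. No digit repeats within any run.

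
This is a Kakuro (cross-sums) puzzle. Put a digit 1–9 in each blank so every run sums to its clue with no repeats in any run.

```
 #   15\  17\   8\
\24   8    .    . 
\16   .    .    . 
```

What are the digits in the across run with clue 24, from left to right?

24 in 3 cells must be {7,8,9}; 17 in 2 cells must be {8,9}.
R1C2 = 9: the only remaining digit allowed by both the 24 across and the 17 down.
R1C3 = 24 − 17 = 7 completes the 24 across.
R2C1 = 15 − 8 = 7 completes the 15 down.
R2C2 = 17 − 9 = 8 completes the 17 down.
R2C3 = 16 − 15 = 1 completes the 16 across.

8 9 7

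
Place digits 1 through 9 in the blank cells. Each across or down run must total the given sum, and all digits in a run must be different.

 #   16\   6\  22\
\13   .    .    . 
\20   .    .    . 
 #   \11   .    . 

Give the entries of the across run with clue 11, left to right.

16 in 2 cells must be {7,9}; 6 in 3 cells must be {1,2,3}.
Only 3 fits R2C2 under both its across sum 20 and down sum 6.
Given what's placed, R3C2 must be 2 to fit the 11 across and 6 down.
R3C3 = 11 − 2 = 9 completes the 11 across.

2, 9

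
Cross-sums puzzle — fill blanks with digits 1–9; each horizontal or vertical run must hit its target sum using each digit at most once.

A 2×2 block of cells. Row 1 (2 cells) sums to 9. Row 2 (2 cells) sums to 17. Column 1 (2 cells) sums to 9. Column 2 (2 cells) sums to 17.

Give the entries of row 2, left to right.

8 9

17 in 2 cells must be {8,9}.
The 9 across and the 17 down share only 8, so (1,2) = 8.
The 17 across and the 9 down share only 8, so (2,1) = 8.
(2,2) = 17 − 8 = 9 completes the 17 across.
(1,1) = 9 − 8 = 1 completes the 9 across.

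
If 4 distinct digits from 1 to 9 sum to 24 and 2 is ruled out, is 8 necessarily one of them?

Counterexample: {3,5,7,9} sums to 24 under that restriction without using 8.

No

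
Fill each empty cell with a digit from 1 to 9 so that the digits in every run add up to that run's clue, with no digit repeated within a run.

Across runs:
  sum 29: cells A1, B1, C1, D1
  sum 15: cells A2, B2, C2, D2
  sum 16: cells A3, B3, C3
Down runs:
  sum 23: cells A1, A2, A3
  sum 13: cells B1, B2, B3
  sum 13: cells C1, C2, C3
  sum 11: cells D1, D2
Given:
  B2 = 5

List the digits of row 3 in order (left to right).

29 in 4 cells must be {5,7,8,9}; 23 in 3 cells must be {6,8,9}.
B1 = 7: the only remaining digit allowed by both the 29 across and the 13 down.
Given what's placed, A2 must be 6 to fit the 15 across and 23 down.
Given what's placed, D2 must be 3 to fit the 15 across and 11 down.
B3 = 13 − 12 = 1 completes the 13 down.
D1 = 11 − 3 = 8 completes the 11 down.
C2 = 15 − 14 = 1 completes the 15 across.
A1 = 9: the only remaining digit allowed by both the 29 across and the 23 down.
C1 = 29 − 24 = 5 completes the 29 across.
A3 = 23 − 15 = 8 completes the 23 down.
C3 = 16 − 9 = 7 completes the 16 across.

8, 1, 7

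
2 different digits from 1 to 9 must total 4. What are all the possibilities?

{1,3}

2 distinct digits from 1–9 sum between 3 and 17.
Only one set works: {1,3}.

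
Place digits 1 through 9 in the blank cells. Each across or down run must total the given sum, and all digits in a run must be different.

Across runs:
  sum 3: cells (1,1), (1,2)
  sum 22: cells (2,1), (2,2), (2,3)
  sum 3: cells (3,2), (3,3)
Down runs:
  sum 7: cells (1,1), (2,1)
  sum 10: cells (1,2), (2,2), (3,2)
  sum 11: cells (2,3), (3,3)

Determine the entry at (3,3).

3 in 2 cells must be {1,2}.
The 3 across and the 11 down share only 2, so (3,3) = 2.
(2,3) = 11 − 2 = 9 completes the 11 down.
(3,2) = 3 − 2 = 1 completes the 3 across.
(1,2) = 2: the only remaining digit allowed by both the 3 across and the 10 down.
(2,2) = 10 − 3 = 7 completes the 10 down.
(1,1) = 3 − 2 = 1 completes the 3 across.
(2,1) = 22 − 16 = 6 completes the 22 across.

2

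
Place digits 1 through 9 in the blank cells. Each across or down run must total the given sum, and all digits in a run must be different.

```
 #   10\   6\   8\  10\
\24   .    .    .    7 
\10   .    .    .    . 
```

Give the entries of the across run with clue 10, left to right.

10 in 4 cells must be {1,2,3,4}.
R2C4 = 10 − 7 = 3 completes the 10 down.
Nothing is forced directly, so branch on R2C3, whose candidates are 1 or 2. If R2C3 = 1: then R1C3 would have to be in {2,3,4,5,6,8,9} for the 24 across but in {7} for the 8 down — contradiction. So R2C3 = 2.
R1C3 = 8 − 2 = 6 completes the 8 down.
Given what's placed, R1C2 must be 2 to fit the 24 across and 6 down.
R2C2 = 6 − 2 = 4 completes the 6 down.
R1C1 = 24 − 15 = 9 completes the 24 across.
R2C1 = 10 − 9 = 1 completes the 10 across.

1, 4, 2, 3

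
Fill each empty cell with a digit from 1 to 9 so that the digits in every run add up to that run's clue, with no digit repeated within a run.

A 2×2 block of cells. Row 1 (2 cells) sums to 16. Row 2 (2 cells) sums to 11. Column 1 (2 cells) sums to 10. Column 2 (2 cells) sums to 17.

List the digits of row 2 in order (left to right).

3 8

16 in 2 cells must be {7,9}; 17 in 2 cells must be {8,9}.
The 16 across and the 17 down share only 9, so (1,2) = 9.
(2,2) = 17 − 9 = 8 completes the 17 down.
(1,1) = 16 − 9 = 7 completes the 16 across.
(2,1) = 11 − 8 = 3 completes the 11 across.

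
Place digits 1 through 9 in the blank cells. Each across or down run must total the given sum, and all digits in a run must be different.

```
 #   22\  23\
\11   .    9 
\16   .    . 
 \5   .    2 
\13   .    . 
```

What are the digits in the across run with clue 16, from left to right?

9 7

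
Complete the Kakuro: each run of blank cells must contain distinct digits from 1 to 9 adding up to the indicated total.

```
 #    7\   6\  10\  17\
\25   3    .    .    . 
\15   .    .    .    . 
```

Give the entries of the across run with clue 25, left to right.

17 in 2 cells must be {8,9}.
R1C2 = 5: the only remaining digit allowed by both the 25 across and the 6 down.
R2C1 = 7 − 3 = 4 completes the 7 down.
R2C2 = 6 − 5 = 1 completes the 6 down.
Given what's placed, R2C4 must be 8 to fit the 15 across and 17 down.
R1C4 = 17 − 8 = 9 completes the 17 down.
R2C3 = 15 − 13 = 2 completes the 15 across.
R1C3 = 25 − 17 = 8 completes the 25 across.

3, 5, 8, 9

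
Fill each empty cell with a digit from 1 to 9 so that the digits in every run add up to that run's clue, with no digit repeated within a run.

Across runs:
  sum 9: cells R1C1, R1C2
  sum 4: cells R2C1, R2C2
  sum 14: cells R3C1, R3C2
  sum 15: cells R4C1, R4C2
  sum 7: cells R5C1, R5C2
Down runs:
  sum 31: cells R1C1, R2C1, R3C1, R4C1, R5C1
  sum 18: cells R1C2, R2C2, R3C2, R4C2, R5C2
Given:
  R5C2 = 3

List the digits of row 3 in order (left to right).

9 5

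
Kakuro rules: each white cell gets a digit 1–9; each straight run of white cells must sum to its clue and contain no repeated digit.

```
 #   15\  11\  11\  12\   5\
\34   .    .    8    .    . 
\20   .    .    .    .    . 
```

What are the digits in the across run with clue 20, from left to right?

9 2 3 5 1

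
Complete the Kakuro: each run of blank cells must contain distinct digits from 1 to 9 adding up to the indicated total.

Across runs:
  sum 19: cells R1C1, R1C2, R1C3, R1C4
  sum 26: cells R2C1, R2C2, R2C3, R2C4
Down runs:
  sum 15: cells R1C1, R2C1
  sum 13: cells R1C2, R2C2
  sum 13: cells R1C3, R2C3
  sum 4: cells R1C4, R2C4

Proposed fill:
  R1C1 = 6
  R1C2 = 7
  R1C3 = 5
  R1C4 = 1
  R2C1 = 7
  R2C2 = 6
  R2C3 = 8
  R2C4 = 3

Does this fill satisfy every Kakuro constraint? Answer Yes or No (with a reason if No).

No — the down run R1C1–R2C1 sums to 13, not 15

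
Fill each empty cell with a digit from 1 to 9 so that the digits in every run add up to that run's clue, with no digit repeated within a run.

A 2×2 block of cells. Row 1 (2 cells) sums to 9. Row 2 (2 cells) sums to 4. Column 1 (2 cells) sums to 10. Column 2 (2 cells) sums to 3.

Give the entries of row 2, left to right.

3, 1

4 in 2 cells must be {1,3}; 3 in 2 cells must be {1,2}.
The 4 across and the 3 down share only 1, so (2,2) = 1.
(1,2) = 3 − 1 = 2 completes the 3 down.
(2,1) = 4 − 1 = 3 completes the 4 across.
(1,1) = 9 − 2 = 7 completes the 9 across.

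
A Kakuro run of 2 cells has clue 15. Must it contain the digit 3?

No

Counterexample: {6,9} sums to 15 without using 3.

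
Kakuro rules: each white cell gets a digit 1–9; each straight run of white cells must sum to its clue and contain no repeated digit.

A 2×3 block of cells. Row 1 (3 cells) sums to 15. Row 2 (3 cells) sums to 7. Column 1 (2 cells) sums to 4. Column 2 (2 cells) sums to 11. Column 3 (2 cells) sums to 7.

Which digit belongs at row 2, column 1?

1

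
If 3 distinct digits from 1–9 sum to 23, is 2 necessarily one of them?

No

The only way to make 23 from 3 distinct digits is {6,8,9}, which does not contain 2.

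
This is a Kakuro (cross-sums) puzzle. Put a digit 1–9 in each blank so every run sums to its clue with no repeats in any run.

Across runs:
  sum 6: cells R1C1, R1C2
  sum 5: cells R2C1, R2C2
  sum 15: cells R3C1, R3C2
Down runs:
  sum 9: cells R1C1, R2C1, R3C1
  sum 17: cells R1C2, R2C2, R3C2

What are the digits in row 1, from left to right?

The 15 across and the 9 down share only 6, so R3C1 = 6.
R3C2 = 15 − 6 = 9 completes the 15 across.
Nothing is forced directly, so branch on R1C1, whose candidates are 1 or 2. If R1C1 = 2: then R1C2 would have to be in {4} for the 6 across but in {1,2,3,5,6,7} for the 17 down — contradiction. So R1C1 = 1.
R1C2 = 6 − 1 = 5 completes the 6 across.
R2C1 = 9 − 7 = 2 completes the 9 down.
R2C2 = 5 − 2 = 3 completes the 5 across.

1 5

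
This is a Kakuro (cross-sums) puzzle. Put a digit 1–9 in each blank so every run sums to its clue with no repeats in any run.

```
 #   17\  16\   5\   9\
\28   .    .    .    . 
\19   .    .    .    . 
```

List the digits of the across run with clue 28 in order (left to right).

17 in 2 cells must be {8,9}; 16 in 2 cells must be {7,9}.
Only 4 fits R1C3 under both its across sum 28 and down sum 5.
R2C3 = 5 − 4 = 1 completes the 5 down.
Nothing is forced directly, so branch on R1C2, whose candidates are 7 or 9. If R1C2 = 7: that forces R1C4 = 8, R2C2 = 9, after which R2C4 would have to be in {2,3,4,5,6,7} for the 19 across but in {1} for the 9 down — contradiction. So R1C2 = 9.
R1C1 = 8: the only remaining digit allowed by both the 28 across and the 17 down.
R1C4 = 28 − 21 = 7 completes the 28 across.

8 9 4 7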